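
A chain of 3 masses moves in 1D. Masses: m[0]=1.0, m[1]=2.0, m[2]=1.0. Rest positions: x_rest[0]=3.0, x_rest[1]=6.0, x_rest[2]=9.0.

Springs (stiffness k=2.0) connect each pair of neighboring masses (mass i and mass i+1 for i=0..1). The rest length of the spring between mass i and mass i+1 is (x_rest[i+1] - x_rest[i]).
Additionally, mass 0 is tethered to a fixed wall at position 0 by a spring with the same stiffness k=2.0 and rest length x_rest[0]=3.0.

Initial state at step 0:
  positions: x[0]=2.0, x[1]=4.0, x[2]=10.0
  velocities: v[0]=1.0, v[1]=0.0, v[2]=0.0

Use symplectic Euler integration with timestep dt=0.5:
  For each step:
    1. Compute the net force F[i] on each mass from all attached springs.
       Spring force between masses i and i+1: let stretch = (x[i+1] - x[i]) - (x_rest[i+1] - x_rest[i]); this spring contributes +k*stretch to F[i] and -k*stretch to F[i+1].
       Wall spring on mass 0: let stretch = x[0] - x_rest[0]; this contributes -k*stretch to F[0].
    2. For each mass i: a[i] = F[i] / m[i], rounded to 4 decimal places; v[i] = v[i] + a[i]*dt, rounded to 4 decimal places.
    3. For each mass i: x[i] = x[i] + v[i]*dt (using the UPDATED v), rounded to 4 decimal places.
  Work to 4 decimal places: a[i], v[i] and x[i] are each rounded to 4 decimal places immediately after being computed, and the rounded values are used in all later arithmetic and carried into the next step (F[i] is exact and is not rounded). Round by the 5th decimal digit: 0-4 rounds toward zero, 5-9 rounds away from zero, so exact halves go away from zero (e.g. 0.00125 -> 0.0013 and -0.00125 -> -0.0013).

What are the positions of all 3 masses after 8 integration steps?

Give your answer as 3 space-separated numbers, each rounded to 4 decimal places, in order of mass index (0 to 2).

Step 0: x=[2.0000 4.0000 10.0000] v=[1.0000 0.0000 0.0000]
Step 1: x=[2.5000 5.0000 8.5000] v=[1.0000 2.0000 -3.0000]
Step 2: x=[3.0000 6.2500 6.7500] v=[1.0000 2.5000 -3.5000]
Step 3: x=[3.6250 6.8125 6.2500] v=[1.2500 1.1250 -1.0000]
Step 4: x=[4.0313 6.4375 7.5313] v=[0.8125 -0.7500 2.5625]
Step 5: x=[3.6250 5.7344 9.7657] v=[-0.8126 -1.4062 4.4687]
Step 6: x=[2.4609 5.5118 11.4844] v=[-2.3282 -0.4453 3.4374]
Step 7: x=[1.5918 6.0196 11.7168] v=[-1.7382 1.0156 0.4648]
Step 8: x=[2.1407 6.8448 10.6006] v=[1.0978 1.6503 -2.2324]

Answer: 2.1407 6.8448 10.6006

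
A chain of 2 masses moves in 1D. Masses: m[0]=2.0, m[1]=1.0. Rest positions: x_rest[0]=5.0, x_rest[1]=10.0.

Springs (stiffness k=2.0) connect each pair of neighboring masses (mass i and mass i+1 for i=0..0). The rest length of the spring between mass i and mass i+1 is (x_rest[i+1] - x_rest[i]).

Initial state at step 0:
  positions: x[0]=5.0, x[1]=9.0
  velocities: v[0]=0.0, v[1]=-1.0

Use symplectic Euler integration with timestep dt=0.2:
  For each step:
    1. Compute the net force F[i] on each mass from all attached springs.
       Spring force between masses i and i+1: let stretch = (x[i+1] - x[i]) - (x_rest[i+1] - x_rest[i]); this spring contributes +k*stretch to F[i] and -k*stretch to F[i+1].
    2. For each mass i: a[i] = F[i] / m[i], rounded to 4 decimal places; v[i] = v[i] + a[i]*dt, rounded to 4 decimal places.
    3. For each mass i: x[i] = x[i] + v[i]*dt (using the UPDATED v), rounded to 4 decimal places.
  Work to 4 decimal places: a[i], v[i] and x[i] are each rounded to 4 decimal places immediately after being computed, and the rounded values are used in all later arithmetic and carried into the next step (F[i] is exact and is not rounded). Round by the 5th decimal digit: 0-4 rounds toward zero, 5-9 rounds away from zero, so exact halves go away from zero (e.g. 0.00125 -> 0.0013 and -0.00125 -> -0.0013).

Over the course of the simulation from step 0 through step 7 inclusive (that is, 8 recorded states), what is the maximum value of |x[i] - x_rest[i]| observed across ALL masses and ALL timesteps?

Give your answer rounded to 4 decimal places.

Step 0: x=[5.0000 9.0000] v=[0.0000 -1.0000]
Step 1: x=[4.9600 8.8800] v=[-0.2000 -0.6000]
Step 2: x=[4.8768 8.8464] v=[-0.4160 -0.1680]
Step 3: x=[4.7524 8.8952] v=[-0.6221 0.2442]
Step 4: x=[4.5937 9.0126] v=[-0.7935 0.5871]
Step 5: x=[4.4118 9.1765] v=[-0.9097 0.8195]
Step 6: x=[4.2204 9.3592] v=[-0.9568 0.9136]
Step 7: x=[4.0346 9.5308] v=[-0.9290 0.8581]
Max displacement = 1.1536

Answer: 1.1536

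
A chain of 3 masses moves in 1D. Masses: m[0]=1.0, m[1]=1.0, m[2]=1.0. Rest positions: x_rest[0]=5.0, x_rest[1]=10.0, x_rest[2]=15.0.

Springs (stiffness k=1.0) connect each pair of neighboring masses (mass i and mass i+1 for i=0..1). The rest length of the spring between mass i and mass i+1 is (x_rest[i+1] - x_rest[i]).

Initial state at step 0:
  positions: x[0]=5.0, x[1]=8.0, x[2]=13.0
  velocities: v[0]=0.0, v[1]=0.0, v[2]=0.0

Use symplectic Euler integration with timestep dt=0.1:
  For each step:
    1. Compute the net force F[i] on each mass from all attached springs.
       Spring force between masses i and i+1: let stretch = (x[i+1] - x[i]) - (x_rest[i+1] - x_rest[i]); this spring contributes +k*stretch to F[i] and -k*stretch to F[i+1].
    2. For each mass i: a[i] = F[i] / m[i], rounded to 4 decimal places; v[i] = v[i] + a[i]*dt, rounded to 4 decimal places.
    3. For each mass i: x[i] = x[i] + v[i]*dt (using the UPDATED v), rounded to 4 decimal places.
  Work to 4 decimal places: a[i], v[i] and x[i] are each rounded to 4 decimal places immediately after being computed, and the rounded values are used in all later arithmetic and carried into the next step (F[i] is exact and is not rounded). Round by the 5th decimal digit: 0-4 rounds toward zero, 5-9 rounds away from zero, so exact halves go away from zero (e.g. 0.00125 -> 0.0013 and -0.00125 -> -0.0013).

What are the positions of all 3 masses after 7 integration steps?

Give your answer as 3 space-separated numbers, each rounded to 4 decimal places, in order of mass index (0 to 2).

Answer: 4.4884 8.4881 13.0236

Derivation:
Step 0: x=[5.0000 8.0000 13.0000] v=[0.0000 0.0000 0.0000]
Step 1: x=[4.9800 8.0200 13.0000] v=[-0.2000 0.2000 0.0000]
Step 2: x=[4.9404 8.0594 13.0002] v=[-0.3960 0.3940 0.0020]
Step 3: x=[4.8820 8.1170 13.0010] v=[-0.5841 0.5762 0.0079]
Step 4: x=[4.8059 8.1911 13.0030] v=[-0.7606 0.7411 0.0195]
Step 5: x=[4.7137 8.2795 13.0068] v=[-0.9221 0.8838 0.0383]
Step 6: x=[4.6072 8.3795 13.0134] v=[-1.0655 1.0000 0.0656]
Step 7: x=[4.4884 8.4881 13.0236] v=[-1.1883 1.0862 0.1022]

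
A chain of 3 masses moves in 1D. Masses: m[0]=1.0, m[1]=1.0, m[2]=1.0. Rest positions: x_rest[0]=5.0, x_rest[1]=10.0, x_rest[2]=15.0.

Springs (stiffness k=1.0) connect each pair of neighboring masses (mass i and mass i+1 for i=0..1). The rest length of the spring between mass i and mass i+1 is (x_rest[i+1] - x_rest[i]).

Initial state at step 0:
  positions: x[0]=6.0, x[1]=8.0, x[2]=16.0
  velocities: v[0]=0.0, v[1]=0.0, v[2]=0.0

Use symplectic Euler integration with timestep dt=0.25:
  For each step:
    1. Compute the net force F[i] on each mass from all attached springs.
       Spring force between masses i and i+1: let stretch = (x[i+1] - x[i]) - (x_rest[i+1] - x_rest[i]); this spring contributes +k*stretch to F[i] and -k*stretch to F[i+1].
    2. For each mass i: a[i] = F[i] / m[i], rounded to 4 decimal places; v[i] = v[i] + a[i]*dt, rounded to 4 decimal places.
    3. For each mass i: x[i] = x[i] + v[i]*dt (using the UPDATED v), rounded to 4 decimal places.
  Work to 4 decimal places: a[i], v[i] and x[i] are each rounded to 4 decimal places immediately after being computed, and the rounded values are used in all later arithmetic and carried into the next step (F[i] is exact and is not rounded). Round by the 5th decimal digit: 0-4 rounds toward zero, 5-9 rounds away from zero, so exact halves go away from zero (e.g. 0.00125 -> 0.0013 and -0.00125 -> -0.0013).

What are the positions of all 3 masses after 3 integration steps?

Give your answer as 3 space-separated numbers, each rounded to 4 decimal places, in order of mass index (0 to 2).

Answer: 5.0442 9.9117 15.0442

Derivation:
Step 0: x=[6.0000 8.0000 16.0000] v=[0.0000 0.0000 0.0000]
Step 1: x=[5.8125 8.3750 15.8125] v=[-0.7500 1.5000 -0.7500]
Step 2: x=[5.4727 9.0547 15.4727] v=[-1.3594 2.7188 -1.3594]
Step 3: x=[5.0442 9.9117 15.0442] v=[-1.7139 3.4278 -1.7139]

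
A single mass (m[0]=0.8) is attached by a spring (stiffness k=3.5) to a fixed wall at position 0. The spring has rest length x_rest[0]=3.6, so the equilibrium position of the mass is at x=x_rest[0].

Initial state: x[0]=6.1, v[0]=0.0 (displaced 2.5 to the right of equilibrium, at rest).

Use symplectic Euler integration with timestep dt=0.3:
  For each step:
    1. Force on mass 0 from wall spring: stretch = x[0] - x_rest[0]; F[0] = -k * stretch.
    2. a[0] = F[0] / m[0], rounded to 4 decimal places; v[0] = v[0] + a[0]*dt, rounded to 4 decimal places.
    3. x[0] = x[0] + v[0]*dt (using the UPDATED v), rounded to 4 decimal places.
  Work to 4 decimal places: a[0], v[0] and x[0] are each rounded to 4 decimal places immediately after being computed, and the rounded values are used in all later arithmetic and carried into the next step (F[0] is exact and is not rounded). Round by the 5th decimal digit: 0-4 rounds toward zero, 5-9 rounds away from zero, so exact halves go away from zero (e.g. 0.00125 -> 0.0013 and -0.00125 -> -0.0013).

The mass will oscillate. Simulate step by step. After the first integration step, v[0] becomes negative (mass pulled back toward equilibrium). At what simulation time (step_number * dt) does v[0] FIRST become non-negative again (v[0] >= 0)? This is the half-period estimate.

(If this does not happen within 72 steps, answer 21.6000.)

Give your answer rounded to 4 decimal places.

Answer: 1.5000

Derivation:
Step 0: x=[6.1000] v=[0.0000]
Step 1: x=[5.1156] v=[-3.2813]
Step 2: x=[3.5345] v=[-5.2705]
Step 3: x=[1.9792] v=[-5.1845]
Step 4: x=[1.0620] v=[-3.0572]
Step 5: x=[1.1442] v=[0.2739]
First v>=0 after going negative at step 5, time=1.5000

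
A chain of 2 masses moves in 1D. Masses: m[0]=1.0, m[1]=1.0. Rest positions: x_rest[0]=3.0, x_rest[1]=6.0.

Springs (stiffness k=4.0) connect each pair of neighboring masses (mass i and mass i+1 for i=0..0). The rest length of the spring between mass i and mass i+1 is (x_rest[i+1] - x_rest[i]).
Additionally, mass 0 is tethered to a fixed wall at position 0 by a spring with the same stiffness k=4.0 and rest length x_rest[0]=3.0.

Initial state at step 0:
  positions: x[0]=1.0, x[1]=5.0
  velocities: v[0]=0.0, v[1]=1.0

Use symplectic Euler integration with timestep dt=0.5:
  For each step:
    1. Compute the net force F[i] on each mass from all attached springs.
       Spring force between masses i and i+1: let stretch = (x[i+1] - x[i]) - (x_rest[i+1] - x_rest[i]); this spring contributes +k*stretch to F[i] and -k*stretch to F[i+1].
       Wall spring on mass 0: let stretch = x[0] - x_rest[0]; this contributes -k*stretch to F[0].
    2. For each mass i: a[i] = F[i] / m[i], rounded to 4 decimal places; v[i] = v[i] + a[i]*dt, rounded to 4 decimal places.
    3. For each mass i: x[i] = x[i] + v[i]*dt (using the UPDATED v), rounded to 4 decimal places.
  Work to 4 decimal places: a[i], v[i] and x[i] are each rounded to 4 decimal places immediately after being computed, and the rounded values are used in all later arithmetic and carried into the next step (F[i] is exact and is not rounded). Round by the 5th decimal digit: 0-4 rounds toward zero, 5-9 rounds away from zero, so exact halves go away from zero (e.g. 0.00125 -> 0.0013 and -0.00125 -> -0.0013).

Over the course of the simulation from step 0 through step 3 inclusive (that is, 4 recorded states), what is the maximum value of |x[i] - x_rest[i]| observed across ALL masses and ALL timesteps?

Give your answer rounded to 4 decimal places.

Answer: 2.5000

Derivation:
Step 0: x=[1.0000 5.0000] v=[0.0000 1.0000]
Step 1: x=[4.0000 4.5000] v=[6.0000 -1.0000]
Step 2: x=[3.5000 6.5000] v=[-1.0000 4.0000]
Step 3: x=[2.5000 8.5000] v=[-2.0000 4.0000]
Max displacement = 2.5000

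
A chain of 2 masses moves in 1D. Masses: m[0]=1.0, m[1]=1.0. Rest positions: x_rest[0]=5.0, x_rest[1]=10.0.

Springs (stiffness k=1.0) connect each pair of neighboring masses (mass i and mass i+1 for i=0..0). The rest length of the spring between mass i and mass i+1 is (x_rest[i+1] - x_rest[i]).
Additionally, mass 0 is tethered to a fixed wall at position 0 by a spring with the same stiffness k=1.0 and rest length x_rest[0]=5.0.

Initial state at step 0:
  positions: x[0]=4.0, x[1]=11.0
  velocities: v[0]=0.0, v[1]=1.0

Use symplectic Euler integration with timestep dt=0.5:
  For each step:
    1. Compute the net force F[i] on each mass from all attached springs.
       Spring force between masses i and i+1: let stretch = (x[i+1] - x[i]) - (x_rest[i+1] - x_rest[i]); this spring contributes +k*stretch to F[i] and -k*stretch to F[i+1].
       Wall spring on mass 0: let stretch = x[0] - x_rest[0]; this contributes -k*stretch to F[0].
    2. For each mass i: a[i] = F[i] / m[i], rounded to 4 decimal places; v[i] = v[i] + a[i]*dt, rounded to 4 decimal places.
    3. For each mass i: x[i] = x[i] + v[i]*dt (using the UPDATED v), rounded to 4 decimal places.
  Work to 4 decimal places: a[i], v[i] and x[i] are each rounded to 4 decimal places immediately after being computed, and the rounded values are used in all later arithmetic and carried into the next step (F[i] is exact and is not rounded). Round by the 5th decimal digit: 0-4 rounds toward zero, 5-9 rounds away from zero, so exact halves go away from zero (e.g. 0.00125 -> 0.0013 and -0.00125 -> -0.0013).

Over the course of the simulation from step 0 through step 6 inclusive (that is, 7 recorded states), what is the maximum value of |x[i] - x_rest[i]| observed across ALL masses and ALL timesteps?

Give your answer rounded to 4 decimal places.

Answer: 1.8321

Derivation:
Step 0: x=[4.0000 11.0000] v=[0.0000 1.0000]
Step 1: x=[4.7500 11.0000] v=[1.5000 0.0000]
Step 2: x=[5.8750 10.6875] v=[2.2500 -0.6250]
Step 3: x=[6.7344 10.4219] v=[1.7188 -0.5313]
Step 4: x=[6.8321 10.4844] v=[0.1954 0.1250]
Step 5: x=[6.1349 10.8839] v=[-1.3945 0.7989]
Step 6: x=[5.0912 11.3461] v=[-2.0875 0.9244]
Max displacement = 1.8321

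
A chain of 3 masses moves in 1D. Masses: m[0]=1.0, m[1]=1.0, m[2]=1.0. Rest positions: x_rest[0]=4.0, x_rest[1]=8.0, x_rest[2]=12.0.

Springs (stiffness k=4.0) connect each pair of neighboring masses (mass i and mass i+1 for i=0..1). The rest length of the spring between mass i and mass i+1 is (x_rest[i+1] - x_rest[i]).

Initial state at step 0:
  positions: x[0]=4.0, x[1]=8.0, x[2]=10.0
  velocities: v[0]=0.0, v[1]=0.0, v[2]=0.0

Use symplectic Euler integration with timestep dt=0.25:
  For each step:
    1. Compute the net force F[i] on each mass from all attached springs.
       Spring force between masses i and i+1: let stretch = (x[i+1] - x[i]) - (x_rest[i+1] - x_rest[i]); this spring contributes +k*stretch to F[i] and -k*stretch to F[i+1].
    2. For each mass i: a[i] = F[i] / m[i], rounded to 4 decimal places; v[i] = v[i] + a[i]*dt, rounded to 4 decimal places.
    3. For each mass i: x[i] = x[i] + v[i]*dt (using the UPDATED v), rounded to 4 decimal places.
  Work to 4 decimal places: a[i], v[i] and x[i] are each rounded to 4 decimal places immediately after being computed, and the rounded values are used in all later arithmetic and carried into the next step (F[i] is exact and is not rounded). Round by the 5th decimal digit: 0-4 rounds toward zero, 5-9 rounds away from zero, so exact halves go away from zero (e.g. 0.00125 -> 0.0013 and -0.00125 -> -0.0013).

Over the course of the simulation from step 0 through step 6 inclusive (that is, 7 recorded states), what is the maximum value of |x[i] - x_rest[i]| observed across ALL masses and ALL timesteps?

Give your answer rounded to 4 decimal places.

Answer: 2.0200

Derivation:
Step 0: x=[4.0000 8.0000 10.0000] v=[0.0000 0.0000 0.0000]
Step 1: x=[4.0000 7.5000 10.5000] v=[0.0000 -2.0000 2.0000]
Step 2: x=[3.8750 6.8750 11.2500] v=[-0.5000 -2.5000 3.0000]
Step 3: x=[3.5000 6.5938 11.9063] v=[-1.5000 -1.1250 2.6250]
Step 4: x=[2.8985 6.8672 12.2344] v=[-2.4062 1.0937 1.3125]
Step 5: x=[2.2891 7.4903 12.2207] v=[-2.4375 2.4922 -0.0547]
Step 6: x=[1.9800 7.9957 12.0244] v=[-1.2363 2.0214 -0.7851]
Max displacement = 2.0200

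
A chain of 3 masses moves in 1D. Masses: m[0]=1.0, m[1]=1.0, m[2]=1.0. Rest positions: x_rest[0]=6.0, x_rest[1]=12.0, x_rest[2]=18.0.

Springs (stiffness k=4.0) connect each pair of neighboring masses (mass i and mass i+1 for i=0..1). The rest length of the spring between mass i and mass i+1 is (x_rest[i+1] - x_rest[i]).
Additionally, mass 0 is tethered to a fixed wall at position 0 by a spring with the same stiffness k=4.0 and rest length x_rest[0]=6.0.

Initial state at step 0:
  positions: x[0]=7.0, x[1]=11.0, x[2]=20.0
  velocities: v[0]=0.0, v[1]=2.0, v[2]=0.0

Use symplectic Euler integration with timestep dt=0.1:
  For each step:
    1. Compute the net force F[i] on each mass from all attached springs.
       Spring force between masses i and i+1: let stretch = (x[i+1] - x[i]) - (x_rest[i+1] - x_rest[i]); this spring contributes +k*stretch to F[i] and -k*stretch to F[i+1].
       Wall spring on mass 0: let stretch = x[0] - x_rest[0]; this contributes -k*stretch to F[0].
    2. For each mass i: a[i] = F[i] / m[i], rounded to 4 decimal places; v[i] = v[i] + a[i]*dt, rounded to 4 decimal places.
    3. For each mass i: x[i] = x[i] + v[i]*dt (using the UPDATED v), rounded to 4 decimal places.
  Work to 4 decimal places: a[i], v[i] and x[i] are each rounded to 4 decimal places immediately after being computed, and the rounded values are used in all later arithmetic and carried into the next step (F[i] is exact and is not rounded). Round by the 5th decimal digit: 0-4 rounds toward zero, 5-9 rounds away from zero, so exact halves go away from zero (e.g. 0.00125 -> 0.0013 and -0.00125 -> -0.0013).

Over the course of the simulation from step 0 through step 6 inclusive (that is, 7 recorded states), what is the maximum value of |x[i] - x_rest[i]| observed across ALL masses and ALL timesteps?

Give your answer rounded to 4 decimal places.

Step 0: x=[7.0000 11.0000 20.0000] v=[0.0000 2.0000 0.0000]
Step 1: x=[6.8800 11.4000 19.8800] v=[-1.2000 4.0000 -1.2000]
Step 2: x=[6.6656 11.9584 19.6608] v=[-2.1440 5.5840 -2.1920]
Step 3: x=[6.3963 12.6132 19.3735] v=[-2.6931 6.5478 -2.8730]
Step 4: x=[6.1198 13.2897 19.0558] v=[-2.7649 6.7652 -3.1771]
Step 5: x=[5.8853 13.9101 18.7475] v=[-2.3449 6.2037 -3.0835]
Step 6: x=[5.7364 14.4030 18.4857] v=[-1.4891 4.9287 -2.6185]
Max displacement = 2.4030

Answer: 2.4030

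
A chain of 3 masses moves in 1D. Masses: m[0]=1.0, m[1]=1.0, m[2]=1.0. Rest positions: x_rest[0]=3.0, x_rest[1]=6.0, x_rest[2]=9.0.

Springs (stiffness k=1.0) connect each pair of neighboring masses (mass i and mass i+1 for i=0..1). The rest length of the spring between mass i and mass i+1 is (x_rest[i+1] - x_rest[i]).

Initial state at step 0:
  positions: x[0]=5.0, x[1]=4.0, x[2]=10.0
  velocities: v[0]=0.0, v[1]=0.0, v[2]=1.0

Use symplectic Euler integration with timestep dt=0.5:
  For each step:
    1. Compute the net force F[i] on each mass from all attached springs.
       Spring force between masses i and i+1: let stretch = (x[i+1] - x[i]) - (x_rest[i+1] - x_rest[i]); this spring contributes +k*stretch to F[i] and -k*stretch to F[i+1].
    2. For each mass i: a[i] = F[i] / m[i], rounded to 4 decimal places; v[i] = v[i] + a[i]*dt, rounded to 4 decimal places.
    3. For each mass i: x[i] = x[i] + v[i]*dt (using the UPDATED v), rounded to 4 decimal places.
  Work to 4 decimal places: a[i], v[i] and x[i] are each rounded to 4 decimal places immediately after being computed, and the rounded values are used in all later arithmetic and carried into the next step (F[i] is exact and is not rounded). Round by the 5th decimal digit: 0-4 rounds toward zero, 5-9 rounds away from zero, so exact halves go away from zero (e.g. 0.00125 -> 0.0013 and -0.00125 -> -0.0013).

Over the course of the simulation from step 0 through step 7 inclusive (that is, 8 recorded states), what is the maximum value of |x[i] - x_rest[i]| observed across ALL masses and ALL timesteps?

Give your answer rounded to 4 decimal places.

Step 0: x=[5.0000 4.0000 10.0000] v=[0.0000 0.0000 1.0000]
Step 1: x=[4.0000 5.7500 9.7500] v=[-2.0000 3.5000 -0.5000]
Step 2: x=[2.6875 8.0625 9.2500] v=[-2.6250 4.6250 -1.0000]
Step 3: x=[1.9688 9.3282 9.2031] v=[-1.4375 2.5313 -0.0938]
Step 4: x=[2.3399 8.7227 9.9375] v=[0.7422 -1.2110 1.4688]
Step 5: x=[3.5567 6.8252 11.1182] v=[2.4336 -3.7950 2.3614]
Step 6: x=[4.8407 5.1838 11.9757] v=[2.5679 -3.2828 1.7149]
Step 7: x=[5.4605 5.1546 11.8852] v=[1.2395 -0.0584 -0.1811]
Max displacement = 3.3282

Answer: 3.3282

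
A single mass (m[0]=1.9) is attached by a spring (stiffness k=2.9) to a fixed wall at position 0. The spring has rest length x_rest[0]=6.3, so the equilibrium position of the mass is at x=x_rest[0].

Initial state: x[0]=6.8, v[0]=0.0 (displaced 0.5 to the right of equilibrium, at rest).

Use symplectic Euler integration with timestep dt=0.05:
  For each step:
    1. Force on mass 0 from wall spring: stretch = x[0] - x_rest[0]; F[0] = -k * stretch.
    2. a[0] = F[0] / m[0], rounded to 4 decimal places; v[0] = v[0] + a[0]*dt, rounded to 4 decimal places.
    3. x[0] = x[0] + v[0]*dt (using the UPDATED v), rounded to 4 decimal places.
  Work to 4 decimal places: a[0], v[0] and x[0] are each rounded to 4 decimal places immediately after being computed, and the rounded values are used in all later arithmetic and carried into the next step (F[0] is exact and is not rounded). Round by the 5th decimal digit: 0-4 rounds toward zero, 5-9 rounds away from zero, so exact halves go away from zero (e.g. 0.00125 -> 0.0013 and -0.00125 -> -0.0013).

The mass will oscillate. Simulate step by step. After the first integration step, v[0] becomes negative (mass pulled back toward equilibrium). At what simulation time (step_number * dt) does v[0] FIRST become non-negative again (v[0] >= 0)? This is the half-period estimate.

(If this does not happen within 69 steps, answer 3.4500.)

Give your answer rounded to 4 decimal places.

Answer: 2.5500

Derivation:
Step 0: x=[6.8000] v=[0.0000]
Step 1: x=[6.7981] v=[-0.0382]
Step 2: x=[6.7943] v=[-0.0762]
Step 3: x=[6.7886] v=[-0.1139]
Step 4: x=[6.7810] v=[-0.1512]
Step 5: x=[6.7716] v=[-0.1879]
Step 6: x=[6.7604] v=[-0.2239]
Step 7: x=[6.7475] v=[-0.2590]
Step 8: x=[6.7328] v=[-0.2932]
Step 9: x=[6.7165] v=[-0.3262]
Step 10: x=[6.6986] v=[-0.3580]
Step 11: x=[6.6792] v=[-0.3884]
Step 12: x=[6.6583] v=[-0.4173]
Step 13: x=[6.6361] v=[-0.4446]
Step 14: x=[6.6126] v=[-0.4703]
Step 15: x=[6.5879] v=[-0.4942]
Step 16: x=[6.5621] v=[-0.5162]
Step 17: x=[6.5353] v=[-0.5362]
Step 18: x=[6.5076] v=[-0.5542]
Step 19: x=[6.4791] v=[-0.5700]
Step 20: x=[6.4499] v=[-0.5837]
Step 21: x=[6.4201] v=[-0.5951]
Step 22: x=[6.3899] v=[-0.6043]
Step 23: x=[6.3593] v=[-0.6112]
Step 24: x=[6.3285] v=[-0.6157]
Step 25: x=[6.2976] v=[-0.6179]
Step 26: x=[6.2667] v=[-0.6177]
Step 27: x=[6.2359] v=[-0.6152]
Step 28: x=[6.2054] v=[-0.6103]
Step 29: x=[6.1752] v=[-0.6031]
Step 30: x=[6.1455] v=[-0.5936]
Step 31: x=[6.1164] v=[-0.5818]
Step 32: x=[6.0880] v=[-0.5678]
Step 33: x=[6.0604] v=[-0.5516]
Step 34: x=[6.0337] v=[-0.5333]
Step 35: x=[6.0081] v=[-0.5130]
Step 36: x=[5.9836] v=[-0.4907]
Step 37: x=[5.9603] v=[-0.4666]
Step 38: x=[5.9383] v=[-0.4407]
Step 39: x=[5.9176] v=[-0.4131]
Step 40: x=[5.8984] v=[-0.3839]
Step 41: x=[5.8807] v=[-0.3533]
Step 42: x=[5.8646] v=[-0.3213]
Step 43: x=[5.8502] v=[-0.2881]
Step 44: x=[5.8375] v=[-0.2538]
Step 45: x=[5.8266] v=[-0.2185]
Step 46: x=[5.8175] v=[-0.1824]
Step 47: x=[5.8102] v=[-0.1456]
Step 48: x=[5.8048] v=[-0.1082]
Step 49: x=[5.8013] v=[-0.0704]
Step 50: x=[5.7997] v=[-0.0323]
Step 51: x=[5.8000] v=[0.0059]
First v>=0 after going negative at step 51, time=2.5500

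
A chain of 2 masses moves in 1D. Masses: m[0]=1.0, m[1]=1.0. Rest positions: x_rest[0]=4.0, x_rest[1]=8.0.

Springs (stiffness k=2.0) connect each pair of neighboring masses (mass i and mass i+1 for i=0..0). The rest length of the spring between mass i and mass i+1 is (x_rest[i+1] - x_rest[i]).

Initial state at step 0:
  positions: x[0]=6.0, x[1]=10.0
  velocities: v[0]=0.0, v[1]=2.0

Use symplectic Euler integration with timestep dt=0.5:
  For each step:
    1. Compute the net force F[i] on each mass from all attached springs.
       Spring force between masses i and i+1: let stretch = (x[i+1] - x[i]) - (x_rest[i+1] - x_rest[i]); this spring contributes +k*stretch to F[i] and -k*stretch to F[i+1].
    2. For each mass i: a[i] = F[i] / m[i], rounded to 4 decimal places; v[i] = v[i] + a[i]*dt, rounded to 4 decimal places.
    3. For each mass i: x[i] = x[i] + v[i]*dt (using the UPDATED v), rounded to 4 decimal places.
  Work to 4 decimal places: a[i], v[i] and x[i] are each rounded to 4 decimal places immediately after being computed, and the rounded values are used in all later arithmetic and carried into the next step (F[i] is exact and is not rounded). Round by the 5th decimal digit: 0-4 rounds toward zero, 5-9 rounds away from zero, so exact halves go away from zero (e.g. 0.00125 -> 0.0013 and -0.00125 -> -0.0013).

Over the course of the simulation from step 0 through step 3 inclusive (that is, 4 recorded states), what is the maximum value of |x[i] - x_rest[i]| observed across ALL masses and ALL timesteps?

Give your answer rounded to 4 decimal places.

Answer: 3.5000

Derivation:
Step 0: x=[6.0000 10.0000] v=[0.0000 2.0000]
Step 1: x=[6.0000 11.0000] v=[0.0000 2.0000]
Step 2: x=[6.5000 11.5000] v=[1.0000 1.0000]
Step 3: x=[7.5000 11.5000] v=[2.0000 0.0000]
Max displacement = 3.5000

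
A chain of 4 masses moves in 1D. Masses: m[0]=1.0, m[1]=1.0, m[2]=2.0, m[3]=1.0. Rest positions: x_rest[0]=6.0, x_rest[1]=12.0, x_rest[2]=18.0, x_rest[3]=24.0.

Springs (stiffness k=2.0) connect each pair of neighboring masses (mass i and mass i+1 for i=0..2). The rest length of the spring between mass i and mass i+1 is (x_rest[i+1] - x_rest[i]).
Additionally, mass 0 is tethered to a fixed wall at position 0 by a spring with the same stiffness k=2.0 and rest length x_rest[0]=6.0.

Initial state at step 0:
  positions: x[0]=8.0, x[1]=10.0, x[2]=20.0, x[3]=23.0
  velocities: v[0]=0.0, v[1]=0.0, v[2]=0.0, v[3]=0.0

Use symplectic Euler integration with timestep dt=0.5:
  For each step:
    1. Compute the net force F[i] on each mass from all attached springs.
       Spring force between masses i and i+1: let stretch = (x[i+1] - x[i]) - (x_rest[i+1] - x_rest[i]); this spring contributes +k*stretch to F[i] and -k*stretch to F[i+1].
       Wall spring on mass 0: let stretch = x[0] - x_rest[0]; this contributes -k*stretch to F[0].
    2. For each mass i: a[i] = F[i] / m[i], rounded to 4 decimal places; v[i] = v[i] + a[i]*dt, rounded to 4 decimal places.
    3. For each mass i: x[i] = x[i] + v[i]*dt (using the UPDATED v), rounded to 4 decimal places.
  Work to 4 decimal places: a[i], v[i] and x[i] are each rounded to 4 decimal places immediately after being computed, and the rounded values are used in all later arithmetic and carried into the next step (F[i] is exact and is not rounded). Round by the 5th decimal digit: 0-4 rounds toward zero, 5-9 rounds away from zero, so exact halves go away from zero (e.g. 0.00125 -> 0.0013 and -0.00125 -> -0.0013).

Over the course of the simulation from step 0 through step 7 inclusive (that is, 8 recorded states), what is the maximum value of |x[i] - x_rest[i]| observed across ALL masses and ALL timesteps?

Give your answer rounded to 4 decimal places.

Answer: 3.6250

Derivation:
Step 0: x=[8.0000 10.0000 20.0000 23.0000] v=[0.0000 0.0000 0.0000 0.0000]
Step 1: x=[5.0000 14.0000 18.2500 24.5000] v=[-6.0000 8.0000 -3.5000 3.0000]
Step 2: x=[4.0000 15.6250 17.0000 25.8750] v=[-2.0000 3.2500 -2.5000 2.7500]
Step 3: x=[6.8125 12.1250 17.6250 25.8125] v=[5.6250 -7.0000 1.2500 -0.1250]
Step 4: x=[8.8750 8.7188 18.9219 24.6563] v=[4.1250 -6.8125 2.5938 -2.3125]
Step 5: x=[6.4219 10.4922 19.1017 23.6329] v=[-4.9062 3.5468 0.3595 -2.0469]
Step 6: x=[2.7930 14.5352 18.2619 23.3439] v=[-7.2578 8.0860 -1.6797 -0.5781]
Step 7: x=[3.6387 14.5705 17.7609 23.5139] v=[1.6914 0.0705 -1.0021 0.3399]
Max displacement = 3.6250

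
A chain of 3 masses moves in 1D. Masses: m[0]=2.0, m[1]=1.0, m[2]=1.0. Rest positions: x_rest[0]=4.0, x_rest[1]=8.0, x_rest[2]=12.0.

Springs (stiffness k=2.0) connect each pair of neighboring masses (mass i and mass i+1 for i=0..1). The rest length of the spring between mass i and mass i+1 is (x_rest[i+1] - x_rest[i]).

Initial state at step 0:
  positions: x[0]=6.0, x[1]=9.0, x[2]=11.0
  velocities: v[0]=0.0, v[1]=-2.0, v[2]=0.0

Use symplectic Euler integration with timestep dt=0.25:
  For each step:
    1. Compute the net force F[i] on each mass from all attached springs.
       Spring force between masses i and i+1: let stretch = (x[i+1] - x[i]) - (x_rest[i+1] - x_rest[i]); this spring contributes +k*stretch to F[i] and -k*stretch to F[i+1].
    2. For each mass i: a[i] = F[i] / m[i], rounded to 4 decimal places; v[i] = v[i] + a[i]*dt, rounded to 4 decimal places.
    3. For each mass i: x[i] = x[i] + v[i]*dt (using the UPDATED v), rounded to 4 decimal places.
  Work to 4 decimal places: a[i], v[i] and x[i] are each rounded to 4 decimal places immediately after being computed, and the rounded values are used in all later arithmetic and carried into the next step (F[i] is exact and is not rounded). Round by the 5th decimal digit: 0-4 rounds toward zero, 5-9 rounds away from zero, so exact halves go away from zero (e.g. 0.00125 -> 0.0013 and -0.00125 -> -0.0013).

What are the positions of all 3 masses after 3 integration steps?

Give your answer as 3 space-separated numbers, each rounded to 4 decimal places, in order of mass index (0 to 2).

Step 0: x=[6.0000 9.0000 11.0000] v=[0.0000 -2.0000 0.0000]
Step 1: x=[5.9375 8.3750 11.2500] v=[-0.2500 -2.5000 1.0000]
Step 2: x=[5.7774 7.8047 11.6406] v=[-0.6406 -2.2813 1.5625]
Step 3: x=[5.4940 7.4605 12.0518] v=[-1.1338 -1.3770 1.6446]

Answer: 5.4940 7.4605 12.0518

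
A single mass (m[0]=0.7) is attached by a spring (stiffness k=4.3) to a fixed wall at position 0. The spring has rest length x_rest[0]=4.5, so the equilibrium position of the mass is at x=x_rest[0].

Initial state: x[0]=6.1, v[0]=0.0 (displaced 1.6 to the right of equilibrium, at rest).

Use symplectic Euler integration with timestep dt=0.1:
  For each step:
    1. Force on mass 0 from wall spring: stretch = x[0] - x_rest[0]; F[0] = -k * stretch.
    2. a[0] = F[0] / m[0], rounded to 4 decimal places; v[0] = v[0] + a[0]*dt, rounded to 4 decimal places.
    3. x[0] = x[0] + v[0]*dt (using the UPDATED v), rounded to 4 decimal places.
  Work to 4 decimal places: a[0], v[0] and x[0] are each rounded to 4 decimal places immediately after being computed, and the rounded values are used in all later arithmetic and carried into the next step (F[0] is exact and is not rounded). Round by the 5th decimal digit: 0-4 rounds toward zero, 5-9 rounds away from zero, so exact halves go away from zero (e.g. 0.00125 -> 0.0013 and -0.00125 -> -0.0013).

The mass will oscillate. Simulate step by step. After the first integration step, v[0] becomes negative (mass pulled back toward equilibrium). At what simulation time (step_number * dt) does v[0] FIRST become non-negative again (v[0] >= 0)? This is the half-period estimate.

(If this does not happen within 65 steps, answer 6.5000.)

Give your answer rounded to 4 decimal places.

Step 0: x=[6.1000] v=[0.0000]
Step 1: x=[6.0017] v=[-0.9829]
Step 2: x=[5.8112] v=[-1.9054]
Step 3: x=[5.5401] v=[-2.7109]
Step 4: x=[5.2051] v=[-3.3498]
Step 5: x=[4.8268] v=[-3.7829]
Step 6: x=[4.4284] v=[-3.9837]
Step 7: x=[4.0344] v=[-3.9397]
Step 8: x=[3.6690] v=[-3.6537]
Step 9: x=[3.3547] v=[-3.1432]
Step 10: x=[3.1107] v=[-2.4397]
Step 11: x=[2.9521] v=[-1.5863]
Step 12: x=[2.8886] v=[-0.6355]
Step 13: x=[2.9240] v=[0.3544]
First v>=0 after going negative at step 13, time=1.3000

Answer: 1.3000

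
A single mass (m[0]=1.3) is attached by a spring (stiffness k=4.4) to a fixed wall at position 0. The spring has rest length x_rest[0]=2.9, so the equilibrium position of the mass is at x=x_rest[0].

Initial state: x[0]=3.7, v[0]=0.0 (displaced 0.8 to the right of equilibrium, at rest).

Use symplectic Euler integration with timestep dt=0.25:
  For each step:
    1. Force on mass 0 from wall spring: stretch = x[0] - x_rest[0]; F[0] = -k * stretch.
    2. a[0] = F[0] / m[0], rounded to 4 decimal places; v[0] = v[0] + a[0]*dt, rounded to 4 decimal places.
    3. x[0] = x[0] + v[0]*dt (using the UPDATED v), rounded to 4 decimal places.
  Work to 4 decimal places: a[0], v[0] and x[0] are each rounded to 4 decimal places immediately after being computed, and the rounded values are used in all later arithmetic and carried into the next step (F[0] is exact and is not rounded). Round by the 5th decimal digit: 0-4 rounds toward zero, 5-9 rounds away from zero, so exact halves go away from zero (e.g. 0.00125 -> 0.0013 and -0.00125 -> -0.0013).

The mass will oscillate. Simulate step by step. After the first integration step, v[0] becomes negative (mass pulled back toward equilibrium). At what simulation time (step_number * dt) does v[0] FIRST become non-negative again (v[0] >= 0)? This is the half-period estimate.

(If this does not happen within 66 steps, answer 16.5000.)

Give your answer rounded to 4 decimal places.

Answer: 1.7500

Derivation:
Step 0: x=[3.7000] v=[0.0000]
Step 1: x=[3.5308] v=[-0.6769]
Step 2: x=[3.2281] v=[-1.2107]
Step 3: x=[2.8560] v=[-1.4883]
Step 4: x=[2.4932] v=[-1.4511]
Step 5: x=[2.2165] v=[-1.1069]
Step 6: x=[2.0844] v=[-0.5286]
Step 7: x=[2.1248] v=[0.1615]
First v>=0 after going negative at step 7, time=1.7500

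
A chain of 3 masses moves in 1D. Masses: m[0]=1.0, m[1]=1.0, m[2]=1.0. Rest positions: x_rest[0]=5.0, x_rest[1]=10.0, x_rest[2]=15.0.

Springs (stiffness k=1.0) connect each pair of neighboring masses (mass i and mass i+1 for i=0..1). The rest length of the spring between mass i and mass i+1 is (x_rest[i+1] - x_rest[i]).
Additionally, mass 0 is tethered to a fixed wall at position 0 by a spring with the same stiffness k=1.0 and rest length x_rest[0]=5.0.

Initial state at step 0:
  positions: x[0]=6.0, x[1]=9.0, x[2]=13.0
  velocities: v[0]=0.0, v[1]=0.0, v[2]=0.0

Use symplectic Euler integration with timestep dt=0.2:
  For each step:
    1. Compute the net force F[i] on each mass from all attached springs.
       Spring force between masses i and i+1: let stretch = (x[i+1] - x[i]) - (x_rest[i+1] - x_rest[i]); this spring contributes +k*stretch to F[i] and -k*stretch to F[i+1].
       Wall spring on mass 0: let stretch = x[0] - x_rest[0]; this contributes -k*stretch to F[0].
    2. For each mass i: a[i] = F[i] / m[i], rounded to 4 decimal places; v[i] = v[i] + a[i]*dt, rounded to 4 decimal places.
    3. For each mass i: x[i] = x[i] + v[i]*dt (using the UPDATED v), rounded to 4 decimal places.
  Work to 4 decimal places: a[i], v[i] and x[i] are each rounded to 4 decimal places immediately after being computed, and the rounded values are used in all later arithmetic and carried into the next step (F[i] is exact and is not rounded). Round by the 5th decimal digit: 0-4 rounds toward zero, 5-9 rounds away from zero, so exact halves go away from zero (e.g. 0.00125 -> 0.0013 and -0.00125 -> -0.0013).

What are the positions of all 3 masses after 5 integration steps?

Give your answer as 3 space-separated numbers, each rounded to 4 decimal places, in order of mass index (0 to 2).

Answer: 4.5608 9.4017 13.5932

Derivation:
Step 0: x=[6.0000 9.0000 13.0000] v=[0.0000 0.0000 0.0000]
Step 1: x=[5.8800 9.0400 13.0400] v=[-0.6000 0.2000 0.2000]
Step 2: x=[5.6512 9.1136 13.1200] v=[-1.1440 0.3680 0.4000]
Step 3: x=[5.3348 9.2090 13.2397] v=[-1.5818 0.4768 0.5987]
Step 4: x=[4.9600 9.3106 13.3982] v=[-1.8739 0.5081 0.7926]
Step 5: x=[4.5608 9.4017 13.5932] v=[-1.9958 0.4555 0.9751]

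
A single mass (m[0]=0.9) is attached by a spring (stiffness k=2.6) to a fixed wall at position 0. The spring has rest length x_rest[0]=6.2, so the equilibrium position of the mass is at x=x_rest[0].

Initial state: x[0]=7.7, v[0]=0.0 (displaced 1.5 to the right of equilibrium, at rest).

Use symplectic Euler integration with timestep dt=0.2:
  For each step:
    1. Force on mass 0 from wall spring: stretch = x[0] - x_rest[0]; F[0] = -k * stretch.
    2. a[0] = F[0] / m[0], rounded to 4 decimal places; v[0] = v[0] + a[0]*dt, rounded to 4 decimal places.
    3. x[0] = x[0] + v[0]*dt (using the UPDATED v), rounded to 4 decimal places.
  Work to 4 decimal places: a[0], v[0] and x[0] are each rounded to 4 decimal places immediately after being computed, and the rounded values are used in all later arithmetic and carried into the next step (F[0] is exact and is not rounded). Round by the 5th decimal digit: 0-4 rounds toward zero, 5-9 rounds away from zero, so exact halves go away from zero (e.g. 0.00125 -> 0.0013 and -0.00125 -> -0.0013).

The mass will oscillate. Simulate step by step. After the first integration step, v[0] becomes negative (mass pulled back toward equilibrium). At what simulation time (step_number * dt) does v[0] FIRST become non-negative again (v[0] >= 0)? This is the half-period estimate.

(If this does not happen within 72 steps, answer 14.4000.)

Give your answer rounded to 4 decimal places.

Step 0: x=[7.7000] v=[0.0000]
Step 1: x=[7.5267] v=[-0.8667]
Step 2: x=[7.2001] v=[-1.6332]
Step 3: x=[6.7579] v=[-2.2110]
Step 4: x=[6.2512] v=[-2.5333]
Step 5: x=[5.7386] v=[-2.5629]
Step 6: x=[5.2793] v=[-2.2963]
Step 7: x=[4.9264] v=[-1.7643]
Step 8: x=[4.7207] v=[-1.0284]
Step 9: x=[4.6860] v=[-0.1737]
Step 10: x=[4.8262] v=[0.7011]
First v>=0 after going negative at step 10, time=2.0000

Answer: 2.0000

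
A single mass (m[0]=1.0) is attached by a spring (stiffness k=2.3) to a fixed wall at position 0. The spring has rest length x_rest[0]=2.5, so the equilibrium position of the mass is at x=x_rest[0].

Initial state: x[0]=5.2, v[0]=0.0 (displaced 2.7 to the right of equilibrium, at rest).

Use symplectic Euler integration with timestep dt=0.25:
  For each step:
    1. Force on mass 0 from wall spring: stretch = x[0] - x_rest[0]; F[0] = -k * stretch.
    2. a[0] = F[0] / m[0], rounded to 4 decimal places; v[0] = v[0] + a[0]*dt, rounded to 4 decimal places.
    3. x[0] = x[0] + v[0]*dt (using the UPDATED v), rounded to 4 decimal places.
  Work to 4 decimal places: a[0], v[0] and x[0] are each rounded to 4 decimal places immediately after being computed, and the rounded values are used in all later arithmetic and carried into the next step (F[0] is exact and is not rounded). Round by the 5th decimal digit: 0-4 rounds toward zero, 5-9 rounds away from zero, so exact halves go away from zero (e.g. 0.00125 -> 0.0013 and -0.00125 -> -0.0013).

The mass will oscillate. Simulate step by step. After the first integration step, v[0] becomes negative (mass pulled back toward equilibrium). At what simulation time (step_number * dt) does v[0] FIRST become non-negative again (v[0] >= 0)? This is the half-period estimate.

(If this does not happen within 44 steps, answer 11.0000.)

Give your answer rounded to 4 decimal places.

Step 0: x=[5.2000] v=[0.0000]
Step 1: x=[4.8119] v=[-1.5525]
Step 2: x=[4.0914] v=[-2.8819]
Step 3: x=[3.1422] v=[-3.7970]
Step 4: x=[2.1006] v=[-4.1663]
Step 5: x=[1.1164] v=[-3.9367]
Step 6: x=[0.3311] v=[-3.1411]
Step 7: x=[-0.1424] v=[-1.8940]
Step 8: x=[-0.2361] v=[-0.3746]
Step 9: x=[0.0636] v=[1.1987]
First v>=0 after going negative at step 9, time=2.2500

Answer: 2.2500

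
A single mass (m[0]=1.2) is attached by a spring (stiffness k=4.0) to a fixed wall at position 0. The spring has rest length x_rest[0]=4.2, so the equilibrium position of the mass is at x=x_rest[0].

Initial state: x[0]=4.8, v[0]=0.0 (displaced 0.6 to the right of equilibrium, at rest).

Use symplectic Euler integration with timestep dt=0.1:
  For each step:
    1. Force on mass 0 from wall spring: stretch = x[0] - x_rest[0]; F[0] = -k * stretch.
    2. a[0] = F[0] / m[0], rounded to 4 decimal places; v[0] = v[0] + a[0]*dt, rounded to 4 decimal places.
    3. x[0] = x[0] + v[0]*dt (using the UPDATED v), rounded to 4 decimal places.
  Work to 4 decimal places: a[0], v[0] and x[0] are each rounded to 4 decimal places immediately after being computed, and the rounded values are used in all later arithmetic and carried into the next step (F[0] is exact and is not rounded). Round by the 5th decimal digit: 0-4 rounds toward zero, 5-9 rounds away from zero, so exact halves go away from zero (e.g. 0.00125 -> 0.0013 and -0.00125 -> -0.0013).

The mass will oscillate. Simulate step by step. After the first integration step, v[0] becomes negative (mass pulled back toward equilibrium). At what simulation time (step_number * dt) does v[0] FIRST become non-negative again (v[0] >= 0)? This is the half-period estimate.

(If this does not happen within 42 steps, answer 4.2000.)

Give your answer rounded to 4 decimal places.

Answer: 1.8000

Derivation:
Step 0: x=[4.8000] v=[0.0000]
Step 1: x=[4.7800] v=[-0.2000]
Step 2: x=[4.7407] v=[-0.3933]
Step 3: x=[4.6834] v=[-0.5735]
Step 4: x=[4.6099] v=[-0.7346]
Step 5: x=[4.5228] v=[-0.8712]
Step 6: x=[4.4249] v=[-0.9788]
Step 7: x=[4.3195] v=[-1.0538]
Step 8: x=[4.2101] v=[-1.0936]
Step 9: x=[4.1004] v=[-1.0970]
Step 10: x=[3.9940] v=[-1.0638]
Step 11: x=[3.8945] v=[-0.9951]
Step 12: x=[3.8052] v=[-0.8933]
Step 13: x=[3.7290] v=[-0.7617]
Step 14: x=[3.6685] v=[-0.6047]
Step 15: x=[3.6258] v=[-0.4275]
Step 16: x=[3.6022] v=[-0.2361]
Step 17: x=[3.5985] v=[-0.0368]
Step 18: x=[3.6149] v=[0.1637]
First v>=0 after going negative at step 18, time=1.8000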